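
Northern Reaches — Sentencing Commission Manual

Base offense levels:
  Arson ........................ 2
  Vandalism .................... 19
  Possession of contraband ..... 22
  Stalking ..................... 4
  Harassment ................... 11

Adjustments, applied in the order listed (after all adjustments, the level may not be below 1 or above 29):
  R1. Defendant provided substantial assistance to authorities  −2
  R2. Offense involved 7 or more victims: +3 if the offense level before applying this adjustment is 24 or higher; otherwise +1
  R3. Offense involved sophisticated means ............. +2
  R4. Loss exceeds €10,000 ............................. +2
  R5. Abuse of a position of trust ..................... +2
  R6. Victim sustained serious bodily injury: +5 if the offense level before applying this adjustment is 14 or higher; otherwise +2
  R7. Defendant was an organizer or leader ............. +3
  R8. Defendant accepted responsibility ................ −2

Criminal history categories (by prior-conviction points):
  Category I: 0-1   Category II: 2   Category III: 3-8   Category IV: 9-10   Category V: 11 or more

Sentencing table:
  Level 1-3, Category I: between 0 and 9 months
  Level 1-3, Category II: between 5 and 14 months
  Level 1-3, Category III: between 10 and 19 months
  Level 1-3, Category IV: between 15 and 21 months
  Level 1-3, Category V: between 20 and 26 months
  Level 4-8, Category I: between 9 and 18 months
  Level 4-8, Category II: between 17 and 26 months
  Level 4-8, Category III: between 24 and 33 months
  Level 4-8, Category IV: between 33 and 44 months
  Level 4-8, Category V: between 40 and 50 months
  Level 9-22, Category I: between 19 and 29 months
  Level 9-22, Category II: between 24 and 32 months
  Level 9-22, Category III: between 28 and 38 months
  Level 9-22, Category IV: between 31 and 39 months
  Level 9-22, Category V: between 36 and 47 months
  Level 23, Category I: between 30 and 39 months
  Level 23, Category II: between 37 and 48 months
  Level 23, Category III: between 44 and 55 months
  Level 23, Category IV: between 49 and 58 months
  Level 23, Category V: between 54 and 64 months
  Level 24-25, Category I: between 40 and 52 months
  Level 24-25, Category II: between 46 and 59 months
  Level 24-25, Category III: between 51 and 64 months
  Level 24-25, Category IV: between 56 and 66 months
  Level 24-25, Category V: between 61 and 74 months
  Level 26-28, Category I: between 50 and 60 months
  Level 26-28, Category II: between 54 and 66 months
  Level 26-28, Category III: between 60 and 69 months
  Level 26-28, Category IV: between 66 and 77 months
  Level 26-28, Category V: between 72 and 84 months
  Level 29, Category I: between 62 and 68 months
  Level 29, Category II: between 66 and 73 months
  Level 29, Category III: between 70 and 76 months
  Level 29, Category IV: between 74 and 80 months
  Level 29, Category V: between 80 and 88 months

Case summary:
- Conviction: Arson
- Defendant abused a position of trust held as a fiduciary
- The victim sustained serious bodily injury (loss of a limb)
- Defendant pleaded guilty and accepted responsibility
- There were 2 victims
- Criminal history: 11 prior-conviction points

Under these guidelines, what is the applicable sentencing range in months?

Base offense level for arson: 2.
R1 does not apply.
R3 does not apply.
R5 applies: 2 + 2 = 4.
R6 applies (level before this adjustment is 4 < 14, so +2): 4 + 2 = 6.
R7 does not apply.
R8 applies: 6 − 2 = 4.
Final offense level: 4.
Criminal history: 11 prior points → Category V (11+).
Level 4 falls in the 4-8 band.
Grid: Level 4-8 × Category V = 40-50 months.

40-50 months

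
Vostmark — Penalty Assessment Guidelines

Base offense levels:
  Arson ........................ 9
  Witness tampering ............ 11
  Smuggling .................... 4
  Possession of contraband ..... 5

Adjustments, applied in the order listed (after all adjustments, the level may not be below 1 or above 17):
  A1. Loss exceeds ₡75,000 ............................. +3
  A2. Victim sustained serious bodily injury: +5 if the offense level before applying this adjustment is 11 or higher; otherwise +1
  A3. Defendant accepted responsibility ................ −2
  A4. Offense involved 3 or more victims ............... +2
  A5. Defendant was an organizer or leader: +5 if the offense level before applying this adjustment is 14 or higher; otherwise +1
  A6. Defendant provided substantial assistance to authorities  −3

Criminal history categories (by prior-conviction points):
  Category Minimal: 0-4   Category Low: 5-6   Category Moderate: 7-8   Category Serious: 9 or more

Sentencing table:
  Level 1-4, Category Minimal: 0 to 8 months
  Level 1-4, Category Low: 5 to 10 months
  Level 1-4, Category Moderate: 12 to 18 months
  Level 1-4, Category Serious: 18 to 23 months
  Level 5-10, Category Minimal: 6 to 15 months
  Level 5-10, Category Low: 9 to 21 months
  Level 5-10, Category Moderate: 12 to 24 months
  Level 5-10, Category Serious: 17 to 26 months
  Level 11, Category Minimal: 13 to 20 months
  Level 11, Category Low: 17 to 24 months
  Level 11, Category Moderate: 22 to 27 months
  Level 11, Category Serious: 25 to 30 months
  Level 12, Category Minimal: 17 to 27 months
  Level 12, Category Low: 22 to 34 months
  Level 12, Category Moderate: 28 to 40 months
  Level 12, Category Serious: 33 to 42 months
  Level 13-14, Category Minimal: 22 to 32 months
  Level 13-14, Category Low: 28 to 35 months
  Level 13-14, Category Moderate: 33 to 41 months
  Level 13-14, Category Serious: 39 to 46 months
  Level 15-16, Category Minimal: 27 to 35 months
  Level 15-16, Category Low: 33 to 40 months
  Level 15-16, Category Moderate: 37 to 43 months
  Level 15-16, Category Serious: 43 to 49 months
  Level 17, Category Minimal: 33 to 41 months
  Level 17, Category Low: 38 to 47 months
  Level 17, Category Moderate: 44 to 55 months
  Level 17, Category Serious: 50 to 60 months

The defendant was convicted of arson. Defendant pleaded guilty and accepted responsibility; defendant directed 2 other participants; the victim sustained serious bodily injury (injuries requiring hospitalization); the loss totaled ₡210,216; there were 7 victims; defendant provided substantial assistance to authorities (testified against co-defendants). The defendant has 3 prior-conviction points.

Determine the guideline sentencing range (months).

Base offense level for arson: 9.
A1 applies: 9 + 3 = 12.
A2 applies (level before this adjustment is 12 ≥ 11, so +5): 12 + 5 = 17.
A3 applies: 17 − 2 = 15.
A4 applies: 15 + 2 = 17.
A5 applies (level before this adjustment is 17 ≥ 14, so +5): 17 + 5 = 22.
A6 applies: 22 − 3 = 19.
Level 19 exceeds the maximum of 17; capped at 17.
Final offense level: 17.
Criminal history: 3 prior points → Category Minimal (0-4).
Level 17 falls in the 17 band.
Grid: Level 17 × Category Minimal = 33-41 months.

33-41 months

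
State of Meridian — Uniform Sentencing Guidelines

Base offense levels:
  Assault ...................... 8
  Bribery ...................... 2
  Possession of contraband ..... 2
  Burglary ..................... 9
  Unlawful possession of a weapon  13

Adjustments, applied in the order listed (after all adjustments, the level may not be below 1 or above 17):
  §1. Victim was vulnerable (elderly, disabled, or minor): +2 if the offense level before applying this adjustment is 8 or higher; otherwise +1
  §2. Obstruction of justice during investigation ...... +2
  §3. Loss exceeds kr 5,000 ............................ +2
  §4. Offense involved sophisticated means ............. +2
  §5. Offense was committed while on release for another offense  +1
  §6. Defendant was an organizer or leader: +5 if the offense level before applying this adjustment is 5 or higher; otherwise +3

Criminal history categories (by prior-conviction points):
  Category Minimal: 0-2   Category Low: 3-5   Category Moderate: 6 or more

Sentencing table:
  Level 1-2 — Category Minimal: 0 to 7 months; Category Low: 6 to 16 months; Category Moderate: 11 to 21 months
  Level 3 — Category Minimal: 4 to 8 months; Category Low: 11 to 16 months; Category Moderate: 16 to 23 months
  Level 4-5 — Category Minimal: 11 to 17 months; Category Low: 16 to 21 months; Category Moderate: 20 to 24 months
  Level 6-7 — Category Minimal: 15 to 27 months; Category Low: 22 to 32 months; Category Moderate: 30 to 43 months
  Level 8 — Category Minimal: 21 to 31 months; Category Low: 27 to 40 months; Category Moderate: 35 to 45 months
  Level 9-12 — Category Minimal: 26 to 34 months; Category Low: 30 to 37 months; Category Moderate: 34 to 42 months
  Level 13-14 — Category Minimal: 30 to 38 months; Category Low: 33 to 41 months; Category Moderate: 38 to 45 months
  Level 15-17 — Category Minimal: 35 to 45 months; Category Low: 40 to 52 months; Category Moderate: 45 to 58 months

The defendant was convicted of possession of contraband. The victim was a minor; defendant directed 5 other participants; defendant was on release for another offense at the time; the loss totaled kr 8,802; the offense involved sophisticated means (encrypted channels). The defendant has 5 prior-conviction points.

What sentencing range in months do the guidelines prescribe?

Base offense level for possession of contraband: 2.
§1 applies (level before this adjustment is 2 < 8, so +1): 2 + 1 = 3.
§2 does not apply.
§3 applies: 3 + 2 = 5.
§4 applies: 5 + 2 = 7.
§5 applies: 7 + 1 = 8.
§6 applies (level before this adjustment is 8 ≥ 5, so +5): 8 + 5 = 13.
Final offense level: 13.
Criminal history: 5 prior points → Category Low (3-5).
Level 13 falls in the 13-14 band.
Grid: Level 13-14 × Category Low = 33-41 months.

33-41 months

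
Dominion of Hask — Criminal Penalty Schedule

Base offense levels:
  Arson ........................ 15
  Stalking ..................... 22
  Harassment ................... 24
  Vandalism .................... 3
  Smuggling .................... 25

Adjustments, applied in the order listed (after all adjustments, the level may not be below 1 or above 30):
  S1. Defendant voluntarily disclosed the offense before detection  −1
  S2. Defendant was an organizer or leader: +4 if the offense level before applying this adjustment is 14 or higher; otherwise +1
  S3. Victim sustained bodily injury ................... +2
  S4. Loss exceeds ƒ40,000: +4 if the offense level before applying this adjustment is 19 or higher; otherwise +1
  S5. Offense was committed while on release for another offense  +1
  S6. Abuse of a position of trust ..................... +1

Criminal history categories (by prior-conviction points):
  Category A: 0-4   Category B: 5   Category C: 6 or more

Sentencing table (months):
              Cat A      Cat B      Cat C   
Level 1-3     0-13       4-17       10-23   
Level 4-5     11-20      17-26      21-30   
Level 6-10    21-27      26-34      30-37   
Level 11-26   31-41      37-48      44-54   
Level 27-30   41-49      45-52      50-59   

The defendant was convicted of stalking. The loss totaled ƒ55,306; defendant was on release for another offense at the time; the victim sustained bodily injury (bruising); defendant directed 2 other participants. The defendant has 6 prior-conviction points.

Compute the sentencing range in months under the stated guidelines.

Base offense level for stalking: 22.
S2 applies (level before this adjustment is 22 ≥ 14, so +4): 22 + 4 = 26.
S3 applies: 26 + 2 = 28.
S4 applies (level before this adjustment is 28 ≥ 19, so +4): 28 + 4 = 32.
S5 applies: 32 + 1 = 33.
Level 33 exceeds the maximum of 30; capped at 30.
Final offense level: 30.
Criminal history: 6 prior points → Category C (6+).
Level 30 falls in the 27-30 band.
Grid: Level 27-30 × Category C = 50-59 months.

50-59 months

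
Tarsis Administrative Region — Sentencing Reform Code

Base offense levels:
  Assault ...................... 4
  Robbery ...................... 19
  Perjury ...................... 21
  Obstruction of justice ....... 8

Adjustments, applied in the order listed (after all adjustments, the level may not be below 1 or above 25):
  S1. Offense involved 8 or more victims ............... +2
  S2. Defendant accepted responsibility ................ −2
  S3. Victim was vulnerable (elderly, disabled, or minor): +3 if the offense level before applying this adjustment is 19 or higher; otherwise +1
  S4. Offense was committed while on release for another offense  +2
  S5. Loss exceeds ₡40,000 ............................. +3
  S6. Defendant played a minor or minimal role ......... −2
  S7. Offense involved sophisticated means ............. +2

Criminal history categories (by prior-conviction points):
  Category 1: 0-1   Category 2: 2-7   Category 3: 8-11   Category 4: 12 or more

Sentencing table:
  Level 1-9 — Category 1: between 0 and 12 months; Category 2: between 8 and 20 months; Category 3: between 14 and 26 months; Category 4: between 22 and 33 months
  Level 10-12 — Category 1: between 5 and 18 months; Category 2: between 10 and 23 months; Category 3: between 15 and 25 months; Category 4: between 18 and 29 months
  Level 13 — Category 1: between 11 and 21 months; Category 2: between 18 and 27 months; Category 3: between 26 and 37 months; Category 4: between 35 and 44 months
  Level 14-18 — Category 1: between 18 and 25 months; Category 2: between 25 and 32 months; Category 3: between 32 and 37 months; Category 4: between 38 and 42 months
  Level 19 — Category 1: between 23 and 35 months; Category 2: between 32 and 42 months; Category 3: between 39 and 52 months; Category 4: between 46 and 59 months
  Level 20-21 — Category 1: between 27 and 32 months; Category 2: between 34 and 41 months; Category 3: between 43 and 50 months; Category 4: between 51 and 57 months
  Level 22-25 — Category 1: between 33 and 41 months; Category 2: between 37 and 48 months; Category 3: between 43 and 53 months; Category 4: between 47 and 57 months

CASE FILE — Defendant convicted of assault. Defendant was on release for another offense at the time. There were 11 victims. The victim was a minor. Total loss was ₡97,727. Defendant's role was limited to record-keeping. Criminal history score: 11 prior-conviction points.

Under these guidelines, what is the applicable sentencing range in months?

15-25 months

Base offense level for assault: 4.
S1 applies: 4 + 2 = 6.
S3 applies (level before this adjustment is 6 < 19, so +1): 6 + 1 = 7.
S4 applies: 7 + 2 = 9.
S5 applies: 9 + 3 = 12.
S6 applies: 12 − 2 = 10.
S7 does not apply.
Final offense level: 10.
Criminal history: 11 prior points → Category 3 (8-11).
Level 10 falls in the 10-12 band.
Grid: Level 10-12 × Category 3 = 15-25 months.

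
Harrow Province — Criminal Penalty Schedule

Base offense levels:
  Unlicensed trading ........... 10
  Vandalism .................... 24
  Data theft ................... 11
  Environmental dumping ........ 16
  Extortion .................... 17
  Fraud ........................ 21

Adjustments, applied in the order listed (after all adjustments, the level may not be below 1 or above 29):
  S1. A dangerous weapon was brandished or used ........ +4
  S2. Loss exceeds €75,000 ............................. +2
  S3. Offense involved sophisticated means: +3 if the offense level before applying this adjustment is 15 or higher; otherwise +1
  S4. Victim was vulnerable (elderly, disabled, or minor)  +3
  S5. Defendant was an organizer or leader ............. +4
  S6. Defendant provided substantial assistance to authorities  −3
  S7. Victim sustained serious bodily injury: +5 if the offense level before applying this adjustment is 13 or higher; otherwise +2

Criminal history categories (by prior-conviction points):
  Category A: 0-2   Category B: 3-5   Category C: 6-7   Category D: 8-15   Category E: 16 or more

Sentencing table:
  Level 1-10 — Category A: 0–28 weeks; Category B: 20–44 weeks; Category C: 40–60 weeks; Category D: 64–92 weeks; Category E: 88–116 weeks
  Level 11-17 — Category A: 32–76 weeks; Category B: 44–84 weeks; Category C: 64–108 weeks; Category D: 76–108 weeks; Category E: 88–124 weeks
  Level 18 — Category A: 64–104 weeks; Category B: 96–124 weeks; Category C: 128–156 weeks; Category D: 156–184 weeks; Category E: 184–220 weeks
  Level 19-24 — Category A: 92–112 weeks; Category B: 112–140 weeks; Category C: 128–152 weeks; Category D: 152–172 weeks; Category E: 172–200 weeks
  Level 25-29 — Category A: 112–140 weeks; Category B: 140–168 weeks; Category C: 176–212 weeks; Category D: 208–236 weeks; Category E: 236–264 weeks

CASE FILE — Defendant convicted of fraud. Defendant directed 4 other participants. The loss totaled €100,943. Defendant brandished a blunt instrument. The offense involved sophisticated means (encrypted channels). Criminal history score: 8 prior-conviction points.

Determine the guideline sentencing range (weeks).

Base offense level for fraud: 21.
S1 applies: 21 + 4 = 25.
S2 applies: 25 + 2 = 27.
S3 applies (level before this adjustment is 27 ≥ 15, so +3): 27 + 3 = 30.
S4 does not apply.
S5 applies: 30 + 4 = 34.
Level 34 exceeds the maximum of 29; capped at 29.
Final offense level: 29.
Criminal history: 8 prior points → Category D (8-15).
Level 29 falls in the 25-29 band.
Grid: Level 25-29 × Category D = 208-236 weeks.

208-236 weeks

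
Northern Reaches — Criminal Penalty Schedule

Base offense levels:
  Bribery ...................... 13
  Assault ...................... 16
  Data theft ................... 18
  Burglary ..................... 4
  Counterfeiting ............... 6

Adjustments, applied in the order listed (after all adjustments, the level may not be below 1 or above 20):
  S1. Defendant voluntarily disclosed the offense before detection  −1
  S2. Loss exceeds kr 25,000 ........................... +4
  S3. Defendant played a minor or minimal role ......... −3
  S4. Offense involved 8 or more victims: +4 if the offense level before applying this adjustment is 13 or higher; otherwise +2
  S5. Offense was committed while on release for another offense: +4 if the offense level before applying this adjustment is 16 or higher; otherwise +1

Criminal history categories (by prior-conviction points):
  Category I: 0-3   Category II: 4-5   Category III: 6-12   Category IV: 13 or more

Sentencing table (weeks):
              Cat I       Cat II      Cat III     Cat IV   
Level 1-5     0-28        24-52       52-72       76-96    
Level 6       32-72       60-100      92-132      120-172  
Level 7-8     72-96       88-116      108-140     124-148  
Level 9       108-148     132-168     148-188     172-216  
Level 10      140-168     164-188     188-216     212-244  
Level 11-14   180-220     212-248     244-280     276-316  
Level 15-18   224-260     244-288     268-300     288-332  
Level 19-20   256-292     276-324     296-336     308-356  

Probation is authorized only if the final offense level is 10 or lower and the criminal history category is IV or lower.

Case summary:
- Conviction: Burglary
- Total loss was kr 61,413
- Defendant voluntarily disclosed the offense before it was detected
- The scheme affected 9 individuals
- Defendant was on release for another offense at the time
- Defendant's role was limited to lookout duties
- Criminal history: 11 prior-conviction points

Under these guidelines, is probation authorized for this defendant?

Yes

Base offense level for burglary: 4.
S1 applies: 4 − 1 = 3.
S2 applies: 3 + 4 = 7.
S3 applies: 7 − 3 = 4.
S4 applies (level before this adjustment is 4 < 13, so +2): 4 + 2 = 6.
S5 applies (level before this adjustment is 6 < 16, so +1): 6 + 1 = 7.
Final offense level: 7.
Criminal history: 11 prior points → Category III (6-12).
Level 7 falls in the 7-8 band.
Grid: Level 7-8 × Category III = 108-140 weeks.
Probation check: level 7 ≤ 10 and category III ≤ IV → eligible.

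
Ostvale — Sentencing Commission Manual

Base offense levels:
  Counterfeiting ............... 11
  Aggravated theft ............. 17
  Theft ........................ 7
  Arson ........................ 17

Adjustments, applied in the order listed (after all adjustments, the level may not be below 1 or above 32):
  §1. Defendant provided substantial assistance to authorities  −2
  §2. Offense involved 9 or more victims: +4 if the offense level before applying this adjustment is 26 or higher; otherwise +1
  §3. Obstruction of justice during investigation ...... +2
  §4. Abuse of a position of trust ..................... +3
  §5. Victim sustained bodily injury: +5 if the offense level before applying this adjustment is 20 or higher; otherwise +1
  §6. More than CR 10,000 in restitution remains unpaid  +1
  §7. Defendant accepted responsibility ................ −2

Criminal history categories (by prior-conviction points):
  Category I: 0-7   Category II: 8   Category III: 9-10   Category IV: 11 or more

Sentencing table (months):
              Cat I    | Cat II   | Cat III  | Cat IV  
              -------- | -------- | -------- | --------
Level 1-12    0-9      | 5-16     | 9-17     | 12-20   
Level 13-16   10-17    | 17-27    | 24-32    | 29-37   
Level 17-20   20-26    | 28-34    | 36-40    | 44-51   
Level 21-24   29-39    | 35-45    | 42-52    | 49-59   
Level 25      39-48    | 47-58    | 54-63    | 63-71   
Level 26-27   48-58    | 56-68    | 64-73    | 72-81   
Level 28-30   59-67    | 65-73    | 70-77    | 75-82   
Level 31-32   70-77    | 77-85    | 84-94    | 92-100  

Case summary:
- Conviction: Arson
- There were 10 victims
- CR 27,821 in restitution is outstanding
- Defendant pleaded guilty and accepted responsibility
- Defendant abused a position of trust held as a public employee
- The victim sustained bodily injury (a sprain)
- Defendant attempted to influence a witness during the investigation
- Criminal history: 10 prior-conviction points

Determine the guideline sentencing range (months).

Base offense level for arson: 17.
§2 applies (level before this adjustment is 17 < 26, so +1): 17 + 1 = 18.
§3 applies: 18 + 2 = 20.
§4 applies: 20 + 3 = 23.
§5 applies (level before this adjustment is 23 ≥ 20, so +5): 23 + 5 = 28.
§6 applies: 28 + 1 = 29.
§7 applies: 29 − 2 = 27.
Final offense level: 27.
Criminal history: 10 prior points → Category III (9-10).
Level 27 falls in the 26-27 band.
Grid: Level 26-27 × Category III = 64-73 months.

64-73 months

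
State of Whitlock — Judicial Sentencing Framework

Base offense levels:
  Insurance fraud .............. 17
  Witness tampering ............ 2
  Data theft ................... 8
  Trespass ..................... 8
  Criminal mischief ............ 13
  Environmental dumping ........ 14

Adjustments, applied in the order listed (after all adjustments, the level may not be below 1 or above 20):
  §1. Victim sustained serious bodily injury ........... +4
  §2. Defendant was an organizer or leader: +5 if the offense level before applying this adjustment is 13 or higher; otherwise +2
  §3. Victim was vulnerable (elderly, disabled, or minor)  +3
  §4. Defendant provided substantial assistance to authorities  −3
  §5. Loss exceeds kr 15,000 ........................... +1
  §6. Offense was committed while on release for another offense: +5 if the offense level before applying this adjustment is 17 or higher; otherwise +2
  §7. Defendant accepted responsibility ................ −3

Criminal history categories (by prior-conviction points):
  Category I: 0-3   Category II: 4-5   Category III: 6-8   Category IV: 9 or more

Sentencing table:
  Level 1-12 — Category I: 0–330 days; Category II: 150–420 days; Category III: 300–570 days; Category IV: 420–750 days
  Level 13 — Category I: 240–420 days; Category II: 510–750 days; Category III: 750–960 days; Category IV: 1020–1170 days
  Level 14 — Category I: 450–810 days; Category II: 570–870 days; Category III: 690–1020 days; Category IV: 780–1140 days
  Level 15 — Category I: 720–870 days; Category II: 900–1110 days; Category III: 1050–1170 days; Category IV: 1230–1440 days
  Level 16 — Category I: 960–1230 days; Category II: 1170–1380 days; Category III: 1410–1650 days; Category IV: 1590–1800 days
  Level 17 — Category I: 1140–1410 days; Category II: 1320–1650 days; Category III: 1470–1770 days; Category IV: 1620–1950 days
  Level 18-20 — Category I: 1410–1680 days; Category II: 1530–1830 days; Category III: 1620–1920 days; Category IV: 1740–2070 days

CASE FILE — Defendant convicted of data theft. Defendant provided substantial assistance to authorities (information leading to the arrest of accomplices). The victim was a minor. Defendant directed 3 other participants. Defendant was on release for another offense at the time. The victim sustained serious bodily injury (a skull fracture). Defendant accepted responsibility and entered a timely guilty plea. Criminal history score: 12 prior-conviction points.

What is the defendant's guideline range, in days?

Base offense level for data theft: 8.
§1 applies: 8 + 4 = 12.
§2 applies (level before this adjustment is 12 < 13, so +2): 12 + 2 = 14.
§3 applies: 14 + 3 = 17.
§4 applies: 17 − 3 = 14.
§6 applies (level before this adjustment is 14 < 17, so +2): 14 + 2 = 16.
§7 applies: 16 − 3 = 13.
Final offense level: 13.
Criminal history: 12 prior points → Category IV (9+).
Level 13 falls in the 13 band.
Grid: Level 13 × Category IV = 1020-1170 days.

1020-1170 days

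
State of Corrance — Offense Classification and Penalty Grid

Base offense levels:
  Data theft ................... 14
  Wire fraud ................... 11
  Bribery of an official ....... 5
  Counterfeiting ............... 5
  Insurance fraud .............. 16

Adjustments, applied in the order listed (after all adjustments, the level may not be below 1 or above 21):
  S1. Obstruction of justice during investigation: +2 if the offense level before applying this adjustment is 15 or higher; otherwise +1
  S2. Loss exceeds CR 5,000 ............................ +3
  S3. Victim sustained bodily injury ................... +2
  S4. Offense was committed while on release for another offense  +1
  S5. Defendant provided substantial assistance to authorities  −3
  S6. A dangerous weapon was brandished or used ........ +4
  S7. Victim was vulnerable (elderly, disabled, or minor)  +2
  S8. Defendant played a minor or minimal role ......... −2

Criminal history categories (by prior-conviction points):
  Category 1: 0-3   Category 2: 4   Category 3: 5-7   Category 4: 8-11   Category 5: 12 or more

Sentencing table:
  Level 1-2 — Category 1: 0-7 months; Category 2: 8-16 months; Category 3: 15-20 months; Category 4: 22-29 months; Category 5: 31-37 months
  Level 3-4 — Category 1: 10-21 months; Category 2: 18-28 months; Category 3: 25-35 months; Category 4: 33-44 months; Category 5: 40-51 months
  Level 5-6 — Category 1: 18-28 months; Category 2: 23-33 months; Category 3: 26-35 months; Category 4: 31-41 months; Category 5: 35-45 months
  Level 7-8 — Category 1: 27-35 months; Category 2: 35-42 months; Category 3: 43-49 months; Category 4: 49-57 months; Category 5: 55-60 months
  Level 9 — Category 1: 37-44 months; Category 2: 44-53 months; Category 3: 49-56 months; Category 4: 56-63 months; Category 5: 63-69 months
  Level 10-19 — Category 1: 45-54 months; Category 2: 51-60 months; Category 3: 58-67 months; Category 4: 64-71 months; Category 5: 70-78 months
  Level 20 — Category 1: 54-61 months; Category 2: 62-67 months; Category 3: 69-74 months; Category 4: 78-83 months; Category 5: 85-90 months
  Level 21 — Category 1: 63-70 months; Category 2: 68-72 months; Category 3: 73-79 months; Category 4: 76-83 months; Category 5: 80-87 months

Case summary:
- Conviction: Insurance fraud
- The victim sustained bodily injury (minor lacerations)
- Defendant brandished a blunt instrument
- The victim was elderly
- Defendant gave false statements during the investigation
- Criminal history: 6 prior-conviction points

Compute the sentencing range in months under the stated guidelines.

Base offense level for insurance fraud: 16.
S1 applies (level before this adjustment is 16 ≥ 15, so +2): 16 + 2 = 18.
S2 does not apply.
S3 applies: 18 + 2 = 20.
S4 does not apply.
S6 applies: 20 + 4 = 24.
S7 applies: 24 + 2 = 26.
Level 26 exceeds the maximum of 21; capped at 21.
Final offense level: 21.
Criminal history: 6 prior points → Category 3 (5-7).
Level 21 falls in the 21 band.
Grid: Level 21 × Category 3 = 73-79 months.

73-79 months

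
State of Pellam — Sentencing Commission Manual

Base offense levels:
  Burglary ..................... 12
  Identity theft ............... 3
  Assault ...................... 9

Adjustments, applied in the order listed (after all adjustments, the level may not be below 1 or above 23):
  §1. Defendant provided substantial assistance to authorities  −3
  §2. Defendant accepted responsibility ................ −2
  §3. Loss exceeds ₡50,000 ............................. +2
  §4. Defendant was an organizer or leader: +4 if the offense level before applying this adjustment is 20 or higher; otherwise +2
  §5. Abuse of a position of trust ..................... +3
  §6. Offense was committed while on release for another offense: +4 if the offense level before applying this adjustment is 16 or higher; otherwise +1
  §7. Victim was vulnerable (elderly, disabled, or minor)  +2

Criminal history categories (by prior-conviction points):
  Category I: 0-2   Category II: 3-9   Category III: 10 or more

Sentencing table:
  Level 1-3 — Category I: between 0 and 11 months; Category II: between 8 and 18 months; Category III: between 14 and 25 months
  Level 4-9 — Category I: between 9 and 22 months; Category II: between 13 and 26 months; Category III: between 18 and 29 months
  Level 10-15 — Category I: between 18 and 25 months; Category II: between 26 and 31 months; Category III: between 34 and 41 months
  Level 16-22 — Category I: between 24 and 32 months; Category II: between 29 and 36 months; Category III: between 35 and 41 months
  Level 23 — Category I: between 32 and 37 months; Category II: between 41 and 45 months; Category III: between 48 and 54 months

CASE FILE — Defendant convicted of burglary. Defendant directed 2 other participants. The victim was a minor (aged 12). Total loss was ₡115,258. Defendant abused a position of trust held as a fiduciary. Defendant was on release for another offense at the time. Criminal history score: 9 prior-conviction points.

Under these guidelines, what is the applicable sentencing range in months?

Base offense level for burglary: 12.
§3 applies: 12 + 2 = 14.
§4 applies (level before this adjustment is 14 < 20, so +2): 14 + 2 = 16.
§5 applies: 16 + 3 = 19.
§6 applies (level before this adjustment is 19 ≥ 16, so +4): 19 + 4 = 23.
§7 applies: 23 + 2 = 25.
Level 25 exceeds the maximum of 23; capped at 23.
Final offense level: 23.
Criminal history: 9 prior points → Category II (3-9).
Level 23 falls in the 23 band.
Grid: Level 23 × Category II = 41-45 months.

41-45 months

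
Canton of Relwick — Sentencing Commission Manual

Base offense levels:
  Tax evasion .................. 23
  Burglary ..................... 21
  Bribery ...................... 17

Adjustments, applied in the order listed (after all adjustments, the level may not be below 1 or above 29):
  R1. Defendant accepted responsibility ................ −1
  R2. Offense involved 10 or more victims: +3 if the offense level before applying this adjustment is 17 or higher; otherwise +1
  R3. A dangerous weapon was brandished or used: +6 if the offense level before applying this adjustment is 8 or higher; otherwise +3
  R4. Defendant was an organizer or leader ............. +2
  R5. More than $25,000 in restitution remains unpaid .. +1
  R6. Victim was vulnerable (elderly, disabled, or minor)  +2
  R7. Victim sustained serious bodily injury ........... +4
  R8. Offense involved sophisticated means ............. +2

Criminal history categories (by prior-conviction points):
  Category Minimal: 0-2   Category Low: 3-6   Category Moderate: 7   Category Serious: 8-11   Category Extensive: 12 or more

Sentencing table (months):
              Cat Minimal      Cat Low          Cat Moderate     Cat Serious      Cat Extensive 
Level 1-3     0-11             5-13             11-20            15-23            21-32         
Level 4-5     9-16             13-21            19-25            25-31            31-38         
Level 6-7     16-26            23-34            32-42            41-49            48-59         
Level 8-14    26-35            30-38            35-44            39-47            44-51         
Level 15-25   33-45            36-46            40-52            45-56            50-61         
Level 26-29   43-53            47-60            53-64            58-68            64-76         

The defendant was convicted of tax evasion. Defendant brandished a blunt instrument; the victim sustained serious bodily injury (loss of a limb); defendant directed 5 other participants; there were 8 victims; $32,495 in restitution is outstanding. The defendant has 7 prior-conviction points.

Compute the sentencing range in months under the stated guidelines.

Base offense level for tax evasion: 23.
R2 does not apply.
R3 applies (level before this adjustment is 23 ≥ 8, so +6): 23 + 6 = 29.
R4 applies: 29 + 2 = 31.
R5 applies: 31 + 1 = 32.
R7 applies: 32 + 4 = 36.
R8 does not apply.
Level 36 exceeds the maximum of 29; capped at 29.
Final offense level: 29.
Criminal history: 7 prior points → Category Moderate (7).
Level 29 falls in the 26-29 band.
Grid: Level 26-29 × Category Moderate = 53-64 months.

53-64 months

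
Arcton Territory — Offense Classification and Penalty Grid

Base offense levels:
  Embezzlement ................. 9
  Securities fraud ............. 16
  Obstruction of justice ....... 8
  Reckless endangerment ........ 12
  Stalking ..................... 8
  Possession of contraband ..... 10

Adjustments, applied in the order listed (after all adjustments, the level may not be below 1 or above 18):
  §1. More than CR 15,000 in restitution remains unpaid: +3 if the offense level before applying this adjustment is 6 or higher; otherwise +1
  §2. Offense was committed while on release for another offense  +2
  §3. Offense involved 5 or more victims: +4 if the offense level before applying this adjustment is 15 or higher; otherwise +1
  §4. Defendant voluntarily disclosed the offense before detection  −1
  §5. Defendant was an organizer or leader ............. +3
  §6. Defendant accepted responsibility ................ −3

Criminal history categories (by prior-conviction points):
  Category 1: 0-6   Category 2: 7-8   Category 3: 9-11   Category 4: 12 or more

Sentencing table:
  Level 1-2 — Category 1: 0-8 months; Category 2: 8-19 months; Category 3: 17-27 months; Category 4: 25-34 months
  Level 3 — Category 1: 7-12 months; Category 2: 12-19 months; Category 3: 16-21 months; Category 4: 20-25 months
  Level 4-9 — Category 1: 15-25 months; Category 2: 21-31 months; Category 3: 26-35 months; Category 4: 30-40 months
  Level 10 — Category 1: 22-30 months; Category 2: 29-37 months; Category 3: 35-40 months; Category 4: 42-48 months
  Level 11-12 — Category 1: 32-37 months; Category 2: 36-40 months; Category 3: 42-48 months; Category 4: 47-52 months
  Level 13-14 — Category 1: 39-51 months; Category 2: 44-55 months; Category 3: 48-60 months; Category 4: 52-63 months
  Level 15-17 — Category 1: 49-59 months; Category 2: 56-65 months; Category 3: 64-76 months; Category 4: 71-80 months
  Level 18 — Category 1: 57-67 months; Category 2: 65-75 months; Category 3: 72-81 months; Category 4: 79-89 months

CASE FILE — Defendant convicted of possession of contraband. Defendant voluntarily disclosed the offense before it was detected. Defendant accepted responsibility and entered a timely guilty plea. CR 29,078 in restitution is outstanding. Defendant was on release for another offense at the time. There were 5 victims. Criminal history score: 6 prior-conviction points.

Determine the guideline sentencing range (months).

49-59 months

Base offense level for possession of contraband: 10.
§1 applies (level before this adjustment is 10 ≥ 6, so +3): 10 + 3 = 13.
§2 applies: 13 + 2 = 15.
§3 applies (level before this adjustment is 15 ≥ 15, so +4): 15 + 4 = 19.
§4 applies: 19 − 1 = 18.
§5 does not apply.
§6 applies: 18 − 3 = 15.
Final offense level: 15.
Criminal history: 6 prior points → Category 1 (0-6).
Level 15 falls in the 15-17 band.
Grid: Level 15-17 × Category 1 = 49-59 months.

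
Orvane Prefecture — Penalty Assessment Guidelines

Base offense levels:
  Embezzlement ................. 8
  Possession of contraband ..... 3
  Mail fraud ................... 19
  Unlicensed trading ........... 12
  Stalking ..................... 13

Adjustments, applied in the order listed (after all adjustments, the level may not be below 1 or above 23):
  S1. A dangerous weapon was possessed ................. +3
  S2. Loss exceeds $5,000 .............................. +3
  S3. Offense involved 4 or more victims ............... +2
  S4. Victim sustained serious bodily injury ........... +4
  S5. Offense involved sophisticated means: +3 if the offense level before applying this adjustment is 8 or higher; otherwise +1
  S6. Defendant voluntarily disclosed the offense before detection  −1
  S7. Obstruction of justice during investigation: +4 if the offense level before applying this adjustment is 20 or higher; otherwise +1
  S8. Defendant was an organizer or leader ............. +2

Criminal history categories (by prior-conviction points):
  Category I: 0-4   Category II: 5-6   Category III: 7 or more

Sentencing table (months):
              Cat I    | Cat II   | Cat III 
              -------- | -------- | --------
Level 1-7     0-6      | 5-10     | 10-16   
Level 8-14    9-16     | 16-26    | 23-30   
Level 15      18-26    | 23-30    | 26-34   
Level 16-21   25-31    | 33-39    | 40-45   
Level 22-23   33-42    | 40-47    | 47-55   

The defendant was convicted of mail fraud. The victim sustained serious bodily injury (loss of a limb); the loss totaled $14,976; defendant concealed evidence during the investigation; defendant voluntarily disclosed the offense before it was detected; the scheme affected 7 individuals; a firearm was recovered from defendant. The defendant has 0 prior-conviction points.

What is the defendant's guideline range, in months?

33-42 months

Base offense level for mail fraud: 19.
S1 applies: 19 + 3 = 22.
S2 applies: 22 + 3 = 25.
S3 applies: 25 + 2 = 27.
S4 applies: 27 + 4 = 31.
S6 applies: 31 − 1 = 30.
S7 applies (level before this adjustment is 30 ≥ 20, so +4): 30 + 4 = 34.
Level 34 exceeds the maximum of 23; capped at 23.
Final offense level: 23.
Criminal history: 0 prior points → Category I (0-4).
Level 23 falls in the 22-23 band.
Grid: Level 22-23 × Category I = 33-42 months.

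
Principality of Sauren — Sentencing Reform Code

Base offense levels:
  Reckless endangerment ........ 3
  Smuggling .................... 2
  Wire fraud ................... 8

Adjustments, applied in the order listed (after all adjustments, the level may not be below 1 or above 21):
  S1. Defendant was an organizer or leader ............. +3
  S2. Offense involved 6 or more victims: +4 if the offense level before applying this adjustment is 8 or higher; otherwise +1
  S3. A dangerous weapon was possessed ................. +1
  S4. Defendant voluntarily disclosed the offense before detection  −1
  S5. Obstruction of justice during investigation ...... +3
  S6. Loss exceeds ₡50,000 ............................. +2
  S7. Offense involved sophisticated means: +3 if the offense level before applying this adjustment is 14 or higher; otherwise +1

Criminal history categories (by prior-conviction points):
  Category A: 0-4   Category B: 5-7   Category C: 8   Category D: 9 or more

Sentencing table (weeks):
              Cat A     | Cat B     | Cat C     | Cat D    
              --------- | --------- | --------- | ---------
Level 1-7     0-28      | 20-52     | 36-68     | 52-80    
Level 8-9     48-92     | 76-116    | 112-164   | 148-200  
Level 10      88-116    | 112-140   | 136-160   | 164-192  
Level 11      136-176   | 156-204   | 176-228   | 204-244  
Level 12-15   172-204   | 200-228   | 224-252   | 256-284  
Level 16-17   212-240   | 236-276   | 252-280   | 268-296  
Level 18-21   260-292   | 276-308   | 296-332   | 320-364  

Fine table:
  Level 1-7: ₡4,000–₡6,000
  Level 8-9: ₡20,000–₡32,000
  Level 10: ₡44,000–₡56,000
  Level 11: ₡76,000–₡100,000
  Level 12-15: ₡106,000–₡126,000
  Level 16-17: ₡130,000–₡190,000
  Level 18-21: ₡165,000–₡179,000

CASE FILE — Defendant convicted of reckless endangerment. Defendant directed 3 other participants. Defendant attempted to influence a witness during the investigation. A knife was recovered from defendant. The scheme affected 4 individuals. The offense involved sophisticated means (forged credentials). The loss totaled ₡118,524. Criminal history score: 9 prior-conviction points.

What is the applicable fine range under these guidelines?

Base offense level for reckless endangerment: 3.
S1 applies: 3 + 3 = 6.
S2 does not apply.
S3 applies: 6 + 1 = 7.
S5 applies: 7 + 3 = 10.
S6 applies: 10 + 2 = 12.
S7 applies (level before this adjustment is 12 < 14, so +1): 12 + 1 = 13.
Final offense level: 13.
Level 13 falls in the 12-15 band.
Fine table: Level 12-15 → ₡106,000–₡126,000.

₡106,000–₡126,000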